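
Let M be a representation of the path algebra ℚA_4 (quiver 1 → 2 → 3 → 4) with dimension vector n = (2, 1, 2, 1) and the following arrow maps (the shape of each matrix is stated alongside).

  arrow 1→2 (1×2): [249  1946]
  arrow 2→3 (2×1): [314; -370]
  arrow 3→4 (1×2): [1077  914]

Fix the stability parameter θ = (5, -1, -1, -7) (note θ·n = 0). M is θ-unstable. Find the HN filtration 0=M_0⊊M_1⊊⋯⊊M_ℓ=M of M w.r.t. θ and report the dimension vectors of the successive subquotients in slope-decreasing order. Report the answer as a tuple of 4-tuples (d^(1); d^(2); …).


Barcode: M ≅ I[1,1], I[1,4], I[3,3]. HN layers by μ_θ (2 steps, strictly decreasing):
  μ^(1)=5; μ^(2)=-1

((1, 0, 0, 0); (1, 1, 2, 1))


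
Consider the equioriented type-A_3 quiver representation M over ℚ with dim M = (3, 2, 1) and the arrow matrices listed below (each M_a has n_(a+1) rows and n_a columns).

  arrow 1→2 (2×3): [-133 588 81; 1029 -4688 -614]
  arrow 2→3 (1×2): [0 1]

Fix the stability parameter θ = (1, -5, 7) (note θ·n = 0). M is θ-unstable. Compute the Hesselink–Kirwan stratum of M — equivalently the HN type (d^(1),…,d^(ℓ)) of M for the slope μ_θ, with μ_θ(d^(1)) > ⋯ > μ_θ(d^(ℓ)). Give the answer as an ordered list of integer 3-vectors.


Barcode: M ≅ I[1,1], I[1,2], I[1,3]. HN layers by μ_θ (3 steps, strictly decreasing):
  μ^(1)=7; μ^(2)=1; μ^(3)=-2

((0, 0, 1); (1, 0, 0); (2, 2, 0))


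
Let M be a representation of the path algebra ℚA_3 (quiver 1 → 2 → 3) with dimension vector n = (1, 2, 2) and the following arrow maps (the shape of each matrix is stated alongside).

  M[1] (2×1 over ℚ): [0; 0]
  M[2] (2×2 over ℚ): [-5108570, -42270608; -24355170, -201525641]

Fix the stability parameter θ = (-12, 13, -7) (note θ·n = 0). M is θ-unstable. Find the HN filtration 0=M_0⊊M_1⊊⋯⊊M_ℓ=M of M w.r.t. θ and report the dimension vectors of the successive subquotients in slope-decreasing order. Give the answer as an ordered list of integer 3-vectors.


Interval decomposition of M: I[1,1], I[2,3]^2.
HN type (ℓ=2): μ^(1)=3; μ^(2)=-12

((0, 2, 2); (1, 0, 0))


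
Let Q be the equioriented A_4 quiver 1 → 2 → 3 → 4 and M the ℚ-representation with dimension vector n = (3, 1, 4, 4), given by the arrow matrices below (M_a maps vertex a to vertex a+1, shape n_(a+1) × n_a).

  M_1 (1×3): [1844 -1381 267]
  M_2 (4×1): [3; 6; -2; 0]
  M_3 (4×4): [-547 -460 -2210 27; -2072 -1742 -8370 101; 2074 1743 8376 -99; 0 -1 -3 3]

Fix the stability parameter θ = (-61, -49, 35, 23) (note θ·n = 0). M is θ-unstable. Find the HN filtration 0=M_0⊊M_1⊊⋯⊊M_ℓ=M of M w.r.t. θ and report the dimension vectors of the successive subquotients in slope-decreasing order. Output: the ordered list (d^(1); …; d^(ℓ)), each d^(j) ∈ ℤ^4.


Interval decomposition of M: I[1,1]^2, I[1,4], I[3,4]^3.
HN type (ℓ=3): μ^(1)=29; μ^(2)=-49; μ^(3)=-61

((0, 0, 4, 4); (0, 1, 0, 0); (3, 0, 0, 0))


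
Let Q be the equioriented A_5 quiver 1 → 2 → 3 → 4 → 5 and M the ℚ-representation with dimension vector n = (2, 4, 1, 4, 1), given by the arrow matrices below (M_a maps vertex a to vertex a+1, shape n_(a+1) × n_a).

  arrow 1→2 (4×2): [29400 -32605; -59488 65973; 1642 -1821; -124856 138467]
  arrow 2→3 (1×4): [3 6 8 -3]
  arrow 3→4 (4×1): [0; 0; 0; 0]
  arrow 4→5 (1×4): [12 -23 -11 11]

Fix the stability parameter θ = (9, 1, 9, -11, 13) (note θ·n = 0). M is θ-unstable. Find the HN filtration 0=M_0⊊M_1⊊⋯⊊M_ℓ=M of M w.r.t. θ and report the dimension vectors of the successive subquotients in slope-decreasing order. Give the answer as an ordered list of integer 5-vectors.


Via rank(M_{q-1}∘⋯∘M_p): M ≅ I[1,2], I[1,3], I[2,2]^2, I[4,4]^3, I[4,5].
μ_θ-semistable layers: μ^(1)=13; μ^(2)=9; μ^(3)=5; μ^(4)=1; μ^(5)=-11

((0, 0, 0, 0, 1); (0, 0, 1, 0, 0); (2, 2, 0, 0, 0); (0, 2, 0, 0, 0); (0, 0, 0, 4, 0))


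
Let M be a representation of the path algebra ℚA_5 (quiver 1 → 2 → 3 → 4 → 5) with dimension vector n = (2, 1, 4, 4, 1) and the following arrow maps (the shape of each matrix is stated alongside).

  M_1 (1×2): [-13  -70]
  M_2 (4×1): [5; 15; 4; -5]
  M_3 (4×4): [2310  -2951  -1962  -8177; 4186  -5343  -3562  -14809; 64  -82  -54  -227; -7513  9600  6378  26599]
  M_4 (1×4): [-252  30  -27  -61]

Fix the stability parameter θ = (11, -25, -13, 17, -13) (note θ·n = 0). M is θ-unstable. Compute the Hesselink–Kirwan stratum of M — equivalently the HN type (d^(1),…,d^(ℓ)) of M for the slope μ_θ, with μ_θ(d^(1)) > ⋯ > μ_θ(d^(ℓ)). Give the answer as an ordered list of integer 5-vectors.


Barcode: M ≅ I[1,1], I[1,5], I[3,3], I[3,4]^2, I[4,4]. HN layers by μ_θ (5 steps, strictly decreasing):
  μ^(1)=17; μ^(2)=11; μ^(3)=2; μ^(4)=-9; μ^(5)=-13

((0, 0, 0, 3, 0); (1, 0, 0, 0, 0); (0, 0, 0, 1, 1); (1, 1, 1, 0, 0); (0, 0, 3, 0, 0))


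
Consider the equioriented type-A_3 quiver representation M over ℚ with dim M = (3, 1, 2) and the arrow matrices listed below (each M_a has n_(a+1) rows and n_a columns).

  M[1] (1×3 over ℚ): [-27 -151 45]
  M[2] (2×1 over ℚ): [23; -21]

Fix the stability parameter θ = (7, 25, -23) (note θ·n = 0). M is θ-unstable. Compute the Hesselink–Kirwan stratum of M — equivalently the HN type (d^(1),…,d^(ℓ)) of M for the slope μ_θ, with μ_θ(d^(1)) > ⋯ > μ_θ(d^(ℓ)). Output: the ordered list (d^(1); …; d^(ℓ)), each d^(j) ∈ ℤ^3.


Interval decomposition of M: I[1,1]^2, I[1,3], I[3,3].
HN type (ℓ=3): μ^(1)=7; μ^(2)=3; μ^(3)=-23

((2, 0, 0); (1, 1, 1); (0, 0, 1))


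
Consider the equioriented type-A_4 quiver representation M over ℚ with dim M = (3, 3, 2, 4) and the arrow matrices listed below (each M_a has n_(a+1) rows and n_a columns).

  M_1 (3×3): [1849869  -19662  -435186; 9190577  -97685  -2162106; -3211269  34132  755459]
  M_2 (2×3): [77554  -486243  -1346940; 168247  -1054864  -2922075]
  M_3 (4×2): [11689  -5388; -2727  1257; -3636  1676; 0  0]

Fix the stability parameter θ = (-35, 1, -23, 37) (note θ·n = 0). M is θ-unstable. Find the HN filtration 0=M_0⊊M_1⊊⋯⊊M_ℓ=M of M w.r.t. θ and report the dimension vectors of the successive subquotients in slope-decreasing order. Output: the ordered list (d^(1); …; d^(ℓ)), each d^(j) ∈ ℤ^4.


Interval decomposition of M: I[1,2], I[1,4]^2, I[4,4]^2.
HN type (ℓ=4): μ^(1)=37; μ^(2)=1; μ^(3)=-11; μ^(4)=-35

((0, 0, 0, 4); (0, 1, 0, 0); (0, 2, 2, 0); (3, 0, 0, 0))


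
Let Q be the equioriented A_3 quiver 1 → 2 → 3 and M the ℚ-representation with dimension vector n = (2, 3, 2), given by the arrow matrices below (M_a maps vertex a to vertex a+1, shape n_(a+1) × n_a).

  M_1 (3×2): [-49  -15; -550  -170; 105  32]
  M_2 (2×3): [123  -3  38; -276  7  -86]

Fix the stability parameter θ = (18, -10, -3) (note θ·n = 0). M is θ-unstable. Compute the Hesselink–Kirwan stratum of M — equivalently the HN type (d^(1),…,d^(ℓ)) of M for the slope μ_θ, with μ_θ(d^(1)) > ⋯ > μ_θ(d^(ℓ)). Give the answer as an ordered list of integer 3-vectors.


Interval decomposition of M: I[1,3]^2, I[2,2].
HN type (ℓ=2): μ^(1)=5/3; μ^(2)=-10

((2, 2, 2); (0, 1, 0))


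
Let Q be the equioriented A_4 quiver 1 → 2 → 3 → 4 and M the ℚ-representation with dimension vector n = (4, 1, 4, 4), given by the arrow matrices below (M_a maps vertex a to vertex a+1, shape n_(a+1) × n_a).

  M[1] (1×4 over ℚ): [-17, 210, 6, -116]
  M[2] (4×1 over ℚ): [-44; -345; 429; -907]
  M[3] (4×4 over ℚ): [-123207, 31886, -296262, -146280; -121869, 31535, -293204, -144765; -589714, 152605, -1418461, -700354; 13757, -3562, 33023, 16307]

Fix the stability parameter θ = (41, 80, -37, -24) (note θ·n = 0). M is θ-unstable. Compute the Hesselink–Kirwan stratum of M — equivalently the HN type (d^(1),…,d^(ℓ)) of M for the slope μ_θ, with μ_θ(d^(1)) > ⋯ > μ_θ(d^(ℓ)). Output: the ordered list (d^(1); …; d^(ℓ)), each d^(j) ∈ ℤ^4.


Barcode: M ≅ I[1,1]^3, I[1,3], I[3,4]^3, I[4,4]. HN layers by μ_θ (4 steps, strictly decreasing):
  μ^(1)=41; μ^(2)=28; μ^(3)=-24; μ^(4)=-37

((3, 0, 0, 0); (1, 1, 1, 0); (0, 0, 0, 4); (0, 0, 3, 0))


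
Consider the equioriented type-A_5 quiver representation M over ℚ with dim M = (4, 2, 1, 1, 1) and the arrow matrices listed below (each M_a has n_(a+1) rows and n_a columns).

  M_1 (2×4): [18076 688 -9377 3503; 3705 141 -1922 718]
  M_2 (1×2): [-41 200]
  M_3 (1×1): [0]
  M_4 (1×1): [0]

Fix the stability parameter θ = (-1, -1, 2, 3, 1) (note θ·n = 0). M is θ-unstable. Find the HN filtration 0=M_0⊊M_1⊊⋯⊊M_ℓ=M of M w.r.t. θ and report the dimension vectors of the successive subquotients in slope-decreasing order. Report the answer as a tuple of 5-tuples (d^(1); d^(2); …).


Interval decomposition of M: I[1,1]^2, I[1,2], I[1,3], I[4,4], I[5,5].
HN type (ℓ=4): μ^(1)=3; μ^(2)=2; μ^(3)=1; μ^(4)=-1

((0, 0, 0, 1, 0); (0, 0, 1, 0, 0); (0, 0, 0, 0, 1); (4, 2, 0, 0, 0))


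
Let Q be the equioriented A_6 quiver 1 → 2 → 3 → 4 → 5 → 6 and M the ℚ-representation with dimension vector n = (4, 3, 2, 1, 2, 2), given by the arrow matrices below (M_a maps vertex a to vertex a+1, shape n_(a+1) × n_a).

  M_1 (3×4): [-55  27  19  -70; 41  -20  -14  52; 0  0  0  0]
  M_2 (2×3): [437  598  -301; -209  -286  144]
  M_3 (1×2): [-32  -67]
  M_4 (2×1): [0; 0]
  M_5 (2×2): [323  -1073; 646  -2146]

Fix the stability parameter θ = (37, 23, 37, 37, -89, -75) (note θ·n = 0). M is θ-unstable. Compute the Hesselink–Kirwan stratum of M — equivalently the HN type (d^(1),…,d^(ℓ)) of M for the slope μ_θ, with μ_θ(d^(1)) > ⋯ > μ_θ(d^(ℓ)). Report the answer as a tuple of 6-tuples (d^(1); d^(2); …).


Via rank(M_{q-1}∘⋯∘M_p): M ≅ I[1,1]^2, I[1,2], I[1,4], I[2,3], I[5,5], I[5,6], I[6,6].
μ_θ-semistable layers: μ^(1)=37; μ^(2)=30; μ^(3)=23; μ^(4)=-75; μ^(5)=-89

((2, 0, 2, 1, 0, 0); (2, 2, 0, 0, 0, 0); (0, 1, 0, 0, 0, 0); (0, 0, 0, 0, 0, 2); (0, 0, 0, 0, 2, 0))


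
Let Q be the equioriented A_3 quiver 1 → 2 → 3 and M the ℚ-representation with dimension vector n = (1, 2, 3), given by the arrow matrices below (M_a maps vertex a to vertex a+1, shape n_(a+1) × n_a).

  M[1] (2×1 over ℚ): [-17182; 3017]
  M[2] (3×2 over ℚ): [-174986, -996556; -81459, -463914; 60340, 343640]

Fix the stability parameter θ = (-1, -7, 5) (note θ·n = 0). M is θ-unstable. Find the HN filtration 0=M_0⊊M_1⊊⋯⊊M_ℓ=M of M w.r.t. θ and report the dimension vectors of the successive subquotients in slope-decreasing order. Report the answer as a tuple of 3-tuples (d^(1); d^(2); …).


Via rank(M_{q-1}∘⋯∘M_p): M ≅ I[1,2], I[2,3], I[3,3]^2.
μ_θ-semistable layers: μ^(1)=5; μ^(2)=-4; μ^(3)=-7

((0, 0, 3); (1, 1, 0); (0, 1, 0))


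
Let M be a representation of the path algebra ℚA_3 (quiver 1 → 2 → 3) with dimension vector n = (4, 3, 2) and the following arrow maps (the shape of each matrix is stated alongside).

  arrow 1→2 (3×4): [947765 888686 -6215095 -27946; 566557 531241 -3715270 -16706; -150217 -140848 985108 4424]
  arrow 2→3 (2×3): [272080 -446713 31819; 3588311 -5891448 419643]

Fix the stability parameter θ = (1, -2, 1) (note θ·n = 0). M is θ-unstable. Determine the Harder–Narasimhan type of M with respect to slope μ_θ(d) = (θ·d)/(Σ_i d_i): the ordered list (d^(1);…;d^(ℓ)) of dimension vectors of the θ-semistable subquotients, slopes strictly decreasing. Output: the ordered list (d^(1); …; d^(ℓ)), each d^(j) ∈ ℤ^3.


Interval decomposition of M: I[1,1], I[1,2], I[1,3]^2.
HN type (ℓ=2): μ^(1)=1; μ^(2)=-1/2

((1, 0, 2); (3, 3, 0))


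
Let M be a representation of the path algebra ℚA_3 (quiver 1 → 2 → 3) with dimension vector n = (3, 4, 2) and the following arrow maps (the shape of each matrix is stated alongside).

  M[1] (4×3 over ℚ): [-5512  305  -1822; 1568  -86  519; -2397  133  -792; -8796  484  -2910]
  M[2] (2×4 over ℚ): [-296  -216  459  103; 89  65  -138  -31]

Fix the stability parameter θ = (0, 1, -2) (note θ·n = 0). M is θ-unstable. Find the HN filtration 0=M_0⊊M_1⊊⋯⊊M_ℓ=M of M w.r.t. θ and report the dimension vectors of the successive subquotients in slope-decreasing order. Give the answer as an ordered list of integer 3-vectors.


Barcode: M ≅ I[1,2], I[1,3]^2, I[2,2]. HN layers by μ_θ (3 steps, strictly decreasing):
  μ^(1)=1; μ^(2)=0; μ^(3)=-1/3

((0, 2, 0); (1, 0, 0); (2, 2, 2))


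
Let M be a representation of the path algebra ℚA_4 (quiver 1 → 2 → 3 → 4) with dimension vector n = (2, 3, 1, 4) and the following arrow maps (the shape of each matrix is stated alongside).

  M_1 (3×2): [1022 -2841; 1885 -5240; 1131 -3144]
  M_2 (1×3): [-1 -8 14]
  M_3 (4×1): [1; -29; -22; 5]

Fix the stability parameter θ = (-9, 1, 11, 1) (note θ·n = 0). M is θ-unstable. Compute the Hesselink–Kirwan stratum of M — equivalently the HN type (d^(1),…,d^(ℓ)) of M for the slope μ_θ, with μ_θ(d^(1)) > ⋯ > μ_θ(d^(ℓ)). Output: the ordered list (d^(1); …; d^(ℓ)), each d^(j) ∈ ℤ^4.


Via rank(M_{q-1}∘⋯∘M_p): M ≅ I[1,2], I[1,4], I[2,2], I[4,4]^3.
μ_θ-semistable layers: μ^(1)=6; μ^(2)=1; μ^(3)=-9

((0, 0, 1, 1); (0, 3, 0, 3); (2, 0, 0, 0))


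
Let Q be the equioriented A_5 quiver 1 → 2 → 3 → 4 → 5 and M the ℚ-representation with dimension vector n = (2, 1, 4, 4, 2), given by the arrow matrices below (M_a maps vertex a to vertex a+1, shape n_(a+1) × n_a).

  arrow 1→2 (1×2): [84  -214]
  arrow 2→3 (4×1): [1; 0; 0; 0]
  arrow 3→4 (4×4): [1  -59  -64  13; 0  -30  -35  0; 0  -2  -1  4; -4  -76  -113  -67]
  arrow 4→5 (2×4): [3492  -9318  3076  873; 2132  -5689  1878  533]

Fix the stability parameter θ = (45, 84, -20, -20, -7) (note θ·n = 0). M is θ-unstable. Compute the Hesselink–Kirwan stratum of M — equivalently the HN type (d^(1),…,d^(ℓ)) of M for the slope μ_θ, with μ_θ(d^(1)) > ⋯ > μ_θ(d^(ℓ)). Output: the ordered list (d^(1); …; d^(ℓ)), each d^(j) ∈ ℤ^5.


Barcode: M ≅ I[1,1], I[1,4], I[3,3], I[3,5]^2, I[4,4]. HN layers by μ_θ (4 steps, strictly decreasing):
  μ^(1)=45; μ^(2)=89/4; μ^(3)=-7; μ^(4)=-20

((1, 0, 0, 0, 0); (1, 1, 1, 1, 0); (0, 0, 0, 0, 2); (0, 0, 3, 3, 0))


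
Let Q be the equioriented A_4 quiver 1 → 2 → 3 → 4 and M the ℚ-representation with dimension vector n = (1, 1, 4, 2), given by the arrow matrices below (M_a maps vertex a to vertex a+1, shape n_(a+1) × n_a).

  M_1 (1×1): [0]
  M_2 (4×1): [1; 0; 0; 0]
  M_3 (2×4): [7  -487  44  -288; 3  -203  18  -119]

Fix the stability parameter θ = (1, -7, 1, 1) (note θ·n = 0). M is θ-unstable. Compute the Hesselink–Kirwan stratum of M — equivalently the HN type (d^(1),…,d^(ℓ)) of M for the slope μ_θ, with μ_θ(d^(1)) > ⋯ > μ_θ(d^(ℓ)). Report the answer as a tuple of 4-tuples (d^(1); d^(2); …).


Via rank(M_{q-1}∘⋯∘M_p): M ≅ I[1,1], I[2,4], I[3,3]^2, I[3,4].
μ_θ-semistable layers: μ^(1)=1; μ^(2)=-7

((1, 0, 4, 2); (0, 1, 0, 0))


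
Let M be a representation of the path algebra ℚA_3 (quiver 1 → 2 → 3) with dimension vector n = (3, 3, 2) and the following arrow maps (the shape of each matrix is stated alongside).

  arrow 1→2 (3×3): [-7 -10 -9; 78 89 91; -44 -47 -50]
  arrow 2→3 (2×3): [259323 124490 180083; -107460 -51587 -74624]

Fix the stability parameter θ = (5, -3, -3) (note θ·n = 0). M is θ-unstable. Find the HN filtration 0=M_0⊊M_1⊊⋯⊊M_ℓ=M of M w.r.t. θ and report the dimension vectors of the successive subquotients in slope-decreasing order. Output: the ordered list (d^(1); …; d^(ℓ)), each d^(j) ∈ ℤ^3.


Via rank(M_{q-1}∘⋯∘M_p): M ≅ I[1,2], I[1,3]^2.
μ_θ-semistable layers: μ^(1)=1; μ^(2)=-1/3

((1, 1, 0); (2, 2, 2))


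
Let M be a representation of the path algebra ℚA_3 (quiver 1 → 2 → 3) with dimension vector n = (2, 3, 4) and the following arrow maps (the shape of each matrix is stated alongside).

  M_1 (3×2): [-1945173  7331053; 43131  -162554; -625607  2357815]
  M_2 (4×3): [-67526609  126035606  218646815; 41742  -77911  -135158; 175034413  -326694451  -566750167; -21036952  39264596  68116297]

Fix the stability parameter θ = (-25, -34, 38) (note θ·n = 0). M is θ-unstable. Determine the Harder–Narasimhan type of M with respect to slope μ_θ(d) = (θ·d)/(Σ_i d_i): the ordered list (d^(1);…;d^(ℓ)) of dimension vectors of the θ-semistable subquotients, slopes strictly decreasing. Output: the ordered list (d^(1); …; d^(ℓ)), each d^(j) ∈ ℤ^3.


Interval decomposition of M: I[1,3]^2, I[2,3], I[3,3].
HN type (ℓ=3): μ^(1)=38; μ^(2)=-59/2; μ^(3)=-34

((0, 0, 4); (2, 2, 0); (0, 1, 0))


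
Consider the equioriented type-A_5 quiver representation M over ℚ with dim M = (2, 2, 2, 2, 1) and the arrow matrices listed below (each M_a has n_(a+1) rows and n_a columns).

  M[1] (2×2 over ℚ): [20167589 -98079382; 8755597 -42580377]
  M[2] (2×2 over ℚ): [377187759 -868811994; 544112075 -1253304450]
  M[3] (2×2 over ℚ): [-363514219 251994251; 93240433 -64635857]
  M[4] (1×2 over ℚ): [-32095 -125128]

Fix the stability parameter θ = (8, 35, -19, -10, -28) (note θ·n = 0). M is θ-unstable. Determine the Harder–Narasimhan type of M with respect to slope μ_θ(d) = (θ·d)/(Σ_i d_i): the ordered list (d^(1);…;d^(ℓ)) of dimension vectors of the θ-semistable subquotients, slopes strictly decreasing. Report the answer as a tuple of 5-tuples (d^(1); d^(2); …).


Interval decomposition of M: I[1,2], I[1,5], I[3,3], I[4,4].
HN type (ℓ=5): μ^(1)=35; μ^(2)=8; μ^(3)=-14/5; μ^(4)=-10; μ^(5)=-19

((0, 1, 0, 0, 0); (1, 0, 0, 0, 0); (1, 1, 1, 1, 1); (0, 0, 0, 1, 0); (0, 0, 1, 0, 0))


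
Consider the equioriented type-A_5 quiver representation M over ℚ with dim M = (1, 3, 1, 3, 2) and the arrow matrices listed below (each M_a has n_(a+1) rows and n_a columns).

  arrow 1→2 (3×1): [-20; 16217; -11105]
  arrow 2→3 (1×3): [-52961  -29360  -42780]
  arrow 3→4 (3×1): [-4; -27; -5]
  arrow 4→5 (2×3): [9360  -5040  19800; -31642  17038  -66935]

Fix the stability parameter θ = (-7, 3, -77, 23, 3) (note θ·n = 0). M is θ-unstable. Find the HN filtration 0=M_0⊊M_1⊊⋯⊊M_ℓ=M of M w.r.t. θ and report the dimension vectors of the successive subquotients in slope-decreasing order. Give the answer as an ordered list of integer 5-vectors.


Via rank(M_{q-1}∘⋯∘M_p): M ≅ I[1,2], I[2,2], I[2,5], I[4,4]^2, I[5,5].
μ_θ-semistable layers: μ^(1)=23; μ^(2)=13; μ^(3)=3; μ^(4)=-7; μ^(5)=-37

((0, 0, 0, 2, 0); (0, 0, 0, 1, 1); (0, 2, 0, 0, 1); (1, 0, 0, 0, 0); (0, 1, 1, 0, 0))


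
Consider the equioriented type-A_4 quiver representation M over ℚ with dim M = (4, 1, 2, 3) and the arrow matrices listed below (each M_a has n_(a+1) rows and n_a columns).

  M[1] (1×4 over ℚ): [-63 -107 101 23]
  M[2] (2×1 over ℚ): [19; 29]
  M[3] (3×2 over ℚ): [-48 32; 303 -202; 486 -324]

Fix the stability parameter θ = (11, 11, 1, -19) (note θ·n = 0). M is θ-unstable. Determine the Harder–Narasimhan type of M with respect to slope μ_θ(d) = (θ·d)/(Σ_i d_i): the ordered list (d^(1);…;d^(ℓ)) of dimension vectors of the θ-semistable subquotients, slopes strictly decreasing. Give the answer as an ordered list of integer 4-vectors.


Barcode: M ≅ I[1,1]^3, I[1,4], I[3,3], I[4,4]^2. HN layers by μ_θ (3 steps, strictly decreasing):
  μ^(1)=11; μ^(2)=1; μ^(3)=-19

((3, 0, 0, 0); (1, 1, 2, 1); (0, 0, 0, 2))


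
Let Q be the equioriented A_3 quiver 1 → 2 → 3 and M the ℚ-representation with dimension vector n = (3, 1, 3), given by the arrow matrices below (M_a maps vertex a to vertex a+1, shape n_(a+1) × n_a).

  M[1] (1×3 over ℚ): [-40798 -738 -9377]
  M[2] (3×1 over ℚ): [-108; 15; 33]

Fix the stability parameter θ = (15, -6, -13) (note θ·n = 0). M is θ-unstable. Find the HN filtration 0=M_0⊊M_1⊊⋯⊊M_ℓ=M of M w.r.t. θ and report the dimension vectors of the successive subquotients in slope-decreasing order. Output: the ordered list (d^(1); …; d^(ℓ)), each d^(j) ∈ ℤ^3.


Barcode: M ≅ I[1,1]^2, I[1,3], I[3,3]^2. HN layers by μ_θ (3 steps, strictly decreasing):
  μ^(1)=15; μ^(2)=-4/3; μ^(3)=-13

((2, 0, 0); (1, 1, 1); (0, 0, 2))


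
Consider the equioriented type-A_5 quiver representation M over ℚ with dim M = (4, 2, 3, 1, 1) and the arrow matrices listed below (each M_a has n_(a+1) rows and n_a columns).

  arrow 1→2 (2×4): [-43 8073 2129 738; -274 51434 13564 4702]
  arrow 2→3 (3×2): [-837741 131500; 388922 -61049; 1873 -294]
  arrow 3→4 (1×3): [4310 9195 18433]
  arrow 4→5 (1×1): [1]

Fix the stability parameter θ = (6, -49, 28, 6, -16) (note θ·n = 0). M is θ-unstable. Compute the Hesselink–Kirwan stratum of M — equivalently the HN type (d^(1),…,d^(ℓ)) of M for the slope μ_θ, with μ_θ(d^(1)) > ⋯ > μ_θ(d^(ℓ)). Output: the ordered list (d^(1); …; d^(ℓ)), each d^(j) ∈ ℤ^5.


Barcode: M ≅ I[1,1]^2, I[1,3], I[1,5], I[3,3]. HN layers by μ_θ (3 steps, strictly decreasing):
  μ^(1)=28; μ^(2)=6; μ^(3)=-43/2

((0, 0, 2, 0, 0); (2, 0, 1, 1, 1); (2, 2, 0, 0, 0))


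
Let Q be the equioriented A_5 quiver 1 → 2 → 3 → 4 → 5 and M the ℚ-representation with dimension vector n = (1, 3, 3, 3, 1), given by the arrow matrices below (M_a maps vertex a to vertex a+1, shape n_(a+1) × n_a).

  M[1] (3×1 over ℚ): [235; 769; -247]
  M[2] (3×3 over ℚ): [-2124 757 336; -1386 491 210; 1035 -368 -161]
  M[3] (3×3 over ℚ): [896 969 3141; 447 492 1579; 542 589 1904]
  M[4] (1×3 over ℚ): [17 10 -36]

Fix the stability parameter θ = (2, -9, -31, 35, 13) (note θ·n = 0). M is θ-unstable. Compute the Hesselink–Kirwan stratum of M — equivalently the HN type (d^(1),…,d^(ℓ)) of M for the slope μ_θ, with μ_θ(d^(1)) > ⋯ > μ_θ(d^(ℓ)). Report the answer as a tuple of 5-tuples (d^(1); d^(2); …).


Barcode: M ≅ I[1,5], I[2,2], I[2,4], I[3,4]. HN layers by μ_θ (6 steps, strictly decreasing):
  μ^(1)=35; μ^(2)=24; μ^(3)=-9; μ^(4)=-38/3; μ^(5)=-20; μ^(6)=-31

((0, 0, 0, 2, 0); (0, 0, 0, 1, 1); (0, 1, 0, 0, 0); (1, 1, 1, 0, 0); (0, 1, 1, 0, 0); (0, 0, 1, 0, 0))


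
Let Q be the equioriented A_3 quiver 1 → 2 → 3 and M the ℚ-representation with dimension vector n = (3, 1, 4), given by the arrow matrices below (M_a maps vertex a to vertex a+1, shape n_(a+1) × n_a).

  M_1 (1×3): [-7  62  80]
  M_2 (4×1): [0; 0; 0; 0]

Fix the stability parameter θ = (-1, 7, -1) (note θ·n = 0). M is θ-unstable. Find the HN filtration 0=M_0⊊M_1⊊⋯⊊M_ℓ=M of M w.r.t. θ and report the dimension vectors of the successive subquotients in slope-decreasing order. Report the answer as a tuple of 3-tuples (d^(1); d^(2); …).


Interval decomposition of M: I[1,1]^2, I[1,2], I[3,3]^4.
HN type (ℓ=2): μ^(1)=7; μ^(2)=-1

((0, 1, 0); (3, 0, 4))


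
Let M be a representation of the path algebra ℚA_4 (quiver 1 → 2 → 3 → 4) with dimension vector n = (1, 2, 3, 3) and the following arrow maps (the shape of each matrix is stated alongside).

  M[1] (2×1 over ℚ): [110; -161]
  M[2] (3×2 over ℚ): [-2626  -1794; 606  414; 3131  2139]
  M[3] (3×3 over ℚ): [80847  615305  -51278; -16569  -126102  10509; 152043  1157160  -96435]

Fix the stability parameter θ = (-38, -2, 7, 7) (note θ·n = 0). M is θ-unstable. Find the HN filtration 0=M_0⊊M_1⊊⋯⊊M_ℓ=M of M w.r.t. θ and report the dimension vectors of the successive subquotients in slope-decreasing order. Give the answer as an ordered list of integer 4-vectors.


Interval decomposition of M: I[1,4], I[2,2], I[3,4]^2.
HN type (ℓ=3): μ^(1)=7; μ^(2)=-2; μ^(3)=-38

((0, 0, 3, 3); (0, 2, 0, 0); (1, 0, 0, 0))


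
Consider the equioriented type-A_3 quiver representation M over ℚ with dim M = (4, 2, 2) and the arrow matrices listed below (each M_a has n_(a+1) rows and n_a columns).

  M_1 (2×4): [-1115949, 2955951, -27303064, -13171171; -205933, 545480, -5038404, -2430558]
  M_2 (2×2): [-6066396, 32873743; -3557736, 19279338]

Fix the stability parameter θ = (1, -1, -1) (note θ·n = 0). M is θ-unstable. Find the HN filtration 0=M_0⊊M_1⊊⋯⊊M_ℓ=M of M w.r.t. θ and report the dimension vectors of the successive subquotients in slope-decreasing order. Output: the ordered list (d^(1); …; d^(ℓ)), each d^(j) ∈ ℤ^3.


Interval decomposition of M: I[1,1]^2, I[1,2], I[1,3], I[3,3].
HN type (ℓ=4): μ^(1)=1; μ^(2)=0; μ^(3)=-1/3; μ^(4)=-1

((2, 0, 0); (1, 1, 0); (1, 1, 1); (0, 0, 1))


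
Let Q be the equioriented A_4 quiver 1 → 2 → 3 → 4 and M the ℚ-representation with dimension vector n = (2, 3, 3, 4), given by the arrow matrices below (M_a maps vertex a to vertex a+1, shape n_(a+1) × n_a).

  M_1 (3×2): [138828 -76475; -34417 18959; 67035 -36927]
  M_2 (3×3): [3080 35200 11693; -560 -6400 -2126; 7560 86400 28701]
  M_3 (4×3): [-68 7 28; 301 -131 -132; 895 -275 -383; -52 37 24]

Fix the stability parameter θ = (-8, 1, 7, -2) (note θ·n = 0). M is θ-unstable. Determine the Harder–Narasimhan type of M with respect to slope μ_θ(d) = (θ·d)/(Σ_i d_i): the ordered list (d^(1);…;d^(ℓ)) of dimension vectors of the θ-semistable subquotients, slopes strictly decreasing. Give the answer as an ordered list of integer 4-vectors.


Barcode: M ≅ I[1,2], I[1,4], I[2,2], I[3,4]^2, I[4,4]. HN layers by μ_θ (4 steps, strictly decreasing):
  μ^(1)=5/2; μ^(2)=1; μ^(3)=-2; μ^(4)=-8

((0, 0, 3, 3); (0, 3, 0, 0); (0, 0, 0, 1); (2, 0, 0, 0))


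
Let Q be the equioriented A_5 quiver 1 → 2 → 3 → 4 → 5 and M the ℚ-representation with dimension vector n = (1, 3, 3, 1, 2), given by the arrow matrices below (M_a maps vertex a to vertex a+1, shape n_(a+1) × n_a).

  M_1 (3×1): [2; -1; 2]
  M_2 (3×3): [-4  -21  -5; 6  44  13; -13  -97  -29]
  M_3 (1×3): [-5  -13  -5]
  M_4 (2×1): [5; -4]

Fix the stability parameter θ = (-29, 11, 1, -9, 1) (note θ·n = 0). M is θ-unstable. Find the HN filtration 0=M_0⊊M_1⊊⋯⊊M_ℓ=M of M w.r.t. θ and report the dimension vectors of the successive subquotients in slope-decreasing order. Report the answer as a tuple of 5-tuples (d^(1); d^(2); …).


Via rank(M_{q-1}∘⋯∘M_p): M ≅ I[1,5], I[2,3]^2, I[5,5].
μ_θ-semistable layers: μ^(1)=6; μ^(2)=1; μ^(3)=-29

((0, 2, 2, 0, 0); (0, 1, 1, 1, 2); (1, 0, 0, 0, 0))


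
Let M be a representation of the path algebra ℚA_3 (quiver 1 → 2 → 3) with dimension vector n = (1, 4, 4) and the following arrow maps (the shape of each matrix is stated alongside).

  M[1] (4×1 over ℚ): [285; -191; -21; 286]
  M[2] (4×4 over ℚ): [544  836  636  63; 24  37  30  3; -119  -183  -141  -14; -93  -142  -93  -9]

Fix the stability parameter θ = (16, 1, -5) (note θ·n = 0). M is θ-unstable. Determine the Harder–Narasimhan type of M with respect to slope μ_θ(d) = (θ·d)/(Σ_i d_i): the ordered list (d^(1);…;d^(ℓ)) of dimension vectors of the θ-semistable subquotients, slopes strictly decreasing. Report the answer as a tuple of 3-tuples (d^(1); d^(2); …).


Via rank(M_{q-1}∘⋯∘M_p): M ≅ I[1,3], I[2,2], I[2,3]^2, I[3,3].
μ_θ-semistable layers: μ^(1)=4; μ^(2)=1; μ^(3)=-2; μ^(4)=-5

((1, 1, 1); (0, 1, 0); (0, 2, 2); (0, 0, 1))


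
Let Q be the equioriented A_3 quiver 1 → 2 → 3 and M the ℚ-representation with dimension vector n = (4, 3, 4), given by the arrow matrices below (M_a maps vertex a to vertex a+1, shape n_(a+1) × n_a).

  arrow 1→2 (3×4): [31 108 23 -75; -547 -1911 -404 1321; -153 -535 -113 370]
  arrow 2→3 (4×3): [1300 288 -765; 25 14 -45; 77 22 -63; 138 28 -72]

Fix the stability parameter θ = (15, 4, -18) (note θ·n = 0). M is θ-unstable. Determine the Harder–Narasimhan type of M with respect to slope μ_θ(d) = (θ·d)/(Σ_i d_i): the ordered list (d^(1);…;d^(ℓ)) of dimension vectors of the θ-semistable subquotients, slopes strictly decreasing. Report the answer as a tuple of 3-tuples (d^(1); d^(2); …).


Via rank(M_{q-1}∘⋯∘M_p): M ≅ I[1,1], I[1,2], I[1,3]^2, I[3,3]^2.
μ_θ-semistable layers: μ^(1)=15; μ^(2)=19/2; μ^(3)=1/3; μ^(4)=-18

((1, 0, 0); (1, 1, 0); (2, 2, 2); (0, 0, 2))


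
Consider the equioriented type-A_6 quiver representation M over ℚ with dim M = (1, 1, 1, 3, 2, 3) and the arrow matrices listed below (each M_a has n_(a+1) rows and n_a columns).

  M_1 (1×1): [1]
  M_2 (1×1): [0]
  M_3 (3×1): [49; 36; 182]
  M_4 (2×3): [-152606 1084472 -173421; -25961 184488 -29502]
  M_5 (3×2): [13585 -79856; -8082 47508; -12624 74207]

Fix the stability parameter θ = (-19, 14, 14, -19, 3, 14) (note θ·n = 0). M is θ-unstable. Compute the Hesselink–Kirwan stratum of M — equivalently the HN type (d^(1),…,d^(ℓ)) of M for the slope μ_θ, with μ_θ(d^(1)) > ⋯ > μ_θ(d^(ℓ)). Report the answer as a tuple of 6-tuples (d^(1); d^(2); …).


Via rank(M_{q-1}∘⋯∘M_p): M ≅ I[1,2], I[3,6], I[4,4], I[4,6], I[6,6].
μ_θ-semistable layers: μ^(1)=14; μ^(2)=3; μ^(3)=-5/2; μ^(4)=-19

((0, 1, 0, 0, 0, 3); (0, 0, 0, 0, 2, 0); (0, 0, 1, 1, 0, 0); (1, 0, 0, 2, 0, 0))


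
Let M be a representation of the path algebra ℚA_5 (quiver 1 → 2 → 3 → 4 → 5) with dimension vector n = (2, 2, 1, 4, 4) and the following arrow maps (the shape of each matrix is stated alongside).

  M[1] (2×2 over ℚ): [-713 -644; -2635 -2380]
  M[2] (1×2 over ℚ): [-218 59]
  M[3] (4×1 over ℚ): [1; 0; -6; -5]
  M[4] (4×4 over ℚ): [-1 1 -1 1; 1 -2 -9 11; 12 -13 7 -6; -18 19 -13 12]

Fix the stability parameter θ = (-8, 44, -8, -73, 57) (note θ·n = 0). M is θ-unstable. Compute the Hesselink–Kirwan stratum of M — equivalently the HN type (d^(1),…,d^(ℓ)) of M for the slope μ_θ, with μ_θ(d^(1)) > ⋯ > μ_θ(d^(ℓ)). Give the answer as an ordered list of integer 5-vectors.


Barcode: M ≅ I[1,1], I[1,4], I[2,2], I[4,5]^3, I[5,5]. HN layers by μ_θ (5 steps, strictly decreasing):
  μ^(1)=57; μ^(2)=44; μ^(3)=-8; μ^(4)=-45/4; μ^(5)=-73

((0, 0, 0, 0, 4); (0, 1, 0, 0, 0); (1, 0, 0, 0, 0); (1, 1, 1, 1, 0); (0, 0, 0, 3, 0))


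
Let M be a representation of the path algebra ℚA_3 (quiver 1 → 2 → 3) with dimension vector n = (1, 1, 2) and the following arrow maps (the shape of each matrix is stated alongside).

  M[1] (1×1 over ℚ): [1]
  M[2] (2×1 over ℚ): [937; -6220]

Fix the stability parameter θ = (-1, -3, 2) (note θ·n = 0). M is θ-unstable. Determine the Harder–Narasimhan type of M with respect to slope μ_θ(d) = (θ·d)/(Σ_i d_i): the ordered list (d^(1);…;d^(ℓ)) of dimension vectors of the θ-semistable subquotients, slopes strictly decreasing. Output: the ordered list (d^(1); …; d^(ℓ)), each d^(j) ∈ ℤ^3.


Via rank(M_{q-1}∘⋯∘M_p): M ≅ I[1,3], I[3,3].
μ_θ-semistable layers: μ^(1)=2; μ^(2)=-2

((0, 0, 2); (1, 1, 0))


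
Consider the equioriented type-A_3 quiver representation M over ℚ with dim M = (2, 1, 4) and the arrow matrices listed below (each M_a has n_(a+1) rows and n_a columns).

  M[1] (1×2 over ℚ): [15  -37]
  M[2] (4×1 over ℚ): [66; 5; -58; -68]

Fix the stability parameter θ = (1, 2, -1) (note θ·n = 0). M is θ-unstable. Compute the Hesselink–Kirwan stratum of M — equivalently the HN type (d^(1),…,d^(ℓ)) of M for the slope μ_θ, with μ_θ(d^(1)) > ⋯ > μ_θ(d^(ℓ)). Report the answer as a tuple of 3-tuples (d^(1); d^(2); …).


Via rank(M_{q-1}∘⋯∘M_p): M ≅ I[1,1], I[1,3], I[3,3]^3.
μ_θ-semistable layers: μ^(1)=1; μ^(2)=2/3; μ^(3)=-1

((1, 0, 0); (1, 1, 1); (0, 0, 3))


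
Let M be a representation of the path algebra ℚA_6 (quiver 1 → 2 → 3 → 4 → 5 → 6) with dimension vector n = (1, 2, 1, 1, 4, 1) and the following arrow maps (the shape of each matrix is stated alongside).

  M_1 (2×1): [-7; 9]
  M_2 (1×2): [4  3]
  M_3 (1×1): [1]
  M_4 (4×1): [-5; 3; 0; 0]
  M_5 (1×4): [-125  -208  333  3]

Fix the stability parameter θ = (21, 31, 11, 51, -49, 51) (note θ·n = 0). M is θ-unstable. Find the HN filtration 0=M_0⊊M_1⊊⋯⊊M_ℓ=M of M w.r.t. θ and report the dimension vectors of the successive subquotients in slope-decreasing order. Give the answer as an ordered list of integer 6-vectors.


Via rank(M_{q-1}∘⋯∘M_p): M ≅ I[1,6], I[2,2], I[5,5]^3.
μ_θ-semistable layers: μ^(1)=51; μ^(2)=31; μ^(3)=13; μ^(4)=-49

((0, 0, 0, 0, 0, 1); (0, 1, 0, 0, 0, 0); (1, 1, 1, 1, 1, 0); (0, 0, 0, 0, 3, 0))


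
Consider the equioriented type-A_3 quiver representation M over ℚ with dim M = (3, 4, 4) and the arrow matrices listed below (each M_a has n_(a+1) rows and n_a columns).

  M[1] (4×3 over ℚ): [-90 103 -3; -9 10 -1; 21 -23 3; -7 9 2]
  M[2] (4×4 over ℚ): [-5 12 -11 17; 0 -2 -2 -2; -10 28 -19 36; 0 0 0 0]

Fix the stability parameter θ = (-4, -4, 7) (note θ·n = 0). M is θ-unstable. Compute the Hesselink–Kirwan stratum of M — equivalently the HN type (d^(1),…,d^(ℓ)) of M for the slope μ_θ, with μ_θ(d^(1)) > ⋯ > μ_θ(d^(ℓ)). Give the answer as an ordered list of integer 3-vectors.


Via rank(M_{q-1}∘⋯∘M_p): M ≅ I[1,3]^3, I[2,2], I[3,3].
μ_θ-semistable layers: μ^(1)=7; μ^(2)=-4

((0, 0, 4); (3, 4, 0))


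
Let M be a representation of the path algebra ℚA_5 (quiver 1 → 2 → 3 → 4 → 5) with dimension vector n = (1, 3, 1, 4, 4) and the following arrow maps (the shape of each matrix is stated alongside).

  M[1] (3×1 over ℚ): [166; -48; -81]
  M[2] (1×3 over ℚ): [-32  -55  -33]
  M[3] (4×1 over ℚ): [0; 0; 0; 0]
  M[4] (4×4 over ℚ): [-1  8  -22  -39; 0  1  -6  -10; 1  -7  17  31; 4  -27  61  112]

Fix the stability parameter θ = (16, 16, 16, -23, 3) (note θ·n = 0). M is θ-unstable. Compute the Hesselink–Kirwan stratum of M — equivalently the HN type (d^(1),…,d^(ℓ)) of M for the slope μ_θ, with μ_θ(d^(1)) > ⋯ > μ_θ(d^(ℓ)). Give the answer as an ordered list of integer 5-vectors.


Via rank(M_{q-1}∘⋯∘M_p): M ≅ I[1,3], I[2,2]^2, I[4,4], I[4,5]^3, I[5,5].
μ_θ-semistable layers: μ^(1)=16; μ^(2)=3; μ^(3)=-23

((1, 3, 1, 0, 0); (0, 0, 0, 0, 4); (0, 0, 0, 4, 0))


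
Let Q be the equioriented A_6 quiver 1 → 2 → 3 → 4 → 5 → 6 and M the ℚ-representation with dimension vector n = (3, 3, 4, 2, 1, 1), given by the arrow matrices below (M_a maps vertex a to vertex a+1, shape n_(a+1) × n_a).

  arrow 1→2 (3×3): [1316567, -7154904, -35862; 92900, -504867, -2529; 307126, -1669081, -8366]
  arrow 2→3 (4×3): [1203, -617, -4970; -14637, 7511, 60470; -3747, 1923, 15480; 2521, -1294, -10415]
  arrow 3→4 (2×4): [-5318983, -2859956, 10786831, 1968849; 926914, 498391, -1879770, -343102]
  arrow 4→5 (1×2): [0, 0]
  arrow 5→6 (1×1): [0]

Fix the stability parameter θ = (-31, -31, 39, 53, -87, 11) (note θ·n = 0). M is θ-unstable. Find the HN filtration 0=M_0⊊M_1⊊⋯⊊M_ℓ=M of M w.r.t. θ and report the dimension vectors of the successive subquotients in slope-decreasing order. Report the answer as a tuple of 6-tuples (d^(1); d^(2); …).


Barcode: M ≅ I[1,2], I[1,4]^2, I[3,3]^2, I[5,5], I[6,6]. HN layers by μ_θ (5 steps, strictly decreasing):
  μ^(1)=53; μ^(2)=39; μ^(3)=11; μ^(4)=-31; μ^(5)=-87

((0, 0, 0, 2, 0, 0); (0, 0, 4, 0, 0, 0); (0, 0, 0, 0, 0, 1); (3, 3, 0, 0, 0, 0); (0, 0, 0, 0, 1, 0))


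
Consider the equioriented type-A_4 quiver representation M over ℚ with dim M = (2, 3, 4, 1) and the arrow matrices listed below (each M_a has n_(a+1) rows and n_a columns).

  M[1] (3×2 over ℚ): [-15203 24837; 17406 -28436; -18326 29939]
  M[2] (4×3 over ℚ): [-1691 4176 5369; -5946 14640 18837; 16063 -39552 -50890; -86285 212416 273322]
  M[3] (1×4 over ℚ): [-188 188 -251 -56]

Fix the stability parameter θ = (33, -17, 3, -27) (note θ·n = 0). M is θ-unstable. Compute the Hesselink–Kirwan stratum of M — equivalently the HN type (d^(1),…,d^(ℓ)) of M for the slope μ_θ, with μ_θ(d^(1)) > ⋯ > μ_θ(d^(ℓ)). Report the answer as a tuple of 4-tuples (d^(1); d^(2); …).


Barcode: M ≅ I[1,3], I[1,4], I[2,2], I[3,3]^2. HN layers by μ_θ (4 steps, strictly decreasing):
  μ^(1)=19/3; μ^(2)=3; μ^(3)=-2; μ^(4)=-17

((1, 1, 1, 0); (0, 0, 2, 0); (1, 1, 1, 1); (0, 1, 0, 0))


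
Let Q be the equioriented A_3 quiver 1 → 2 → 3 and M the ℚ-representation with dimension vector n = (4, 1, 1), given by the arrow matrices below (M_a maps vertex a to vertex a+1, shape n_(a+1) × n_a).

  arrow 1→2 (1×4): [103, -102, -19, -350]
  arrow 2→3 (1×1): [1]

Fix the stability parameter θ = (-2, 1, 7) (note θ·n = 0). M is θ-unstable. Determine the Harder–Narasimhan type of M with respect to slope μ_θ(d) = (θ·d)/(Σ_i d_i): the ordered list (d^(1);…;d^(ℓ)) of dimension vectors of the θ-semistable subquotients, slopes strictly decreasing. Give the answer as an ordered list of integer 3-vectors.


Barcode: M ≅ I[1,1]^3, I[1,3]. HN layers by μ_θ (3 steps, strictly decreasing):
  μ^(1)=7; μ^(2)=1; μ^(3)=-2

((0, 0, 1); (0, 1, 0); (4, 0, 0))


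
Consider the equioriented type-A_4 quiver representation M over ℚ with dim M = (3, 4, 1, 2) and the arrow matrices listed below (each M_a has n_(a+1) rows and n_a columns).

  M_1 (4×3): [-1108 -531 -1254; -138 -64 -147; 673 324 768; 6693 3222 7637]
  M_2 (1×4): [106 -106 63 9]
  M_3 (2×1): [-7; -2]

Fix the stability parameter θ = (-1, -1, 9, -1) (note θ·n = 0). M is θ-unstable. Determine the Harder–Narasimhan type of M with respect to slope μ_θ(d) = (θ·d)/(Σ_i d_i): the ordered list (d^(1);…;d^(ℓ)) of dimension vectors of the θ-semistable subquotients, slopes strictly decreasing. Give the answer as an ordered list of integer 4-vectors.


Interval decomposition of M: I[1,2]^2, I[1,4], I[2,2], I[4,4].
HN type (ℓ=2): μ^(1)=4; μ^(2)=-1

((0, 0, 1, 1); (3, 4, 0, 1))


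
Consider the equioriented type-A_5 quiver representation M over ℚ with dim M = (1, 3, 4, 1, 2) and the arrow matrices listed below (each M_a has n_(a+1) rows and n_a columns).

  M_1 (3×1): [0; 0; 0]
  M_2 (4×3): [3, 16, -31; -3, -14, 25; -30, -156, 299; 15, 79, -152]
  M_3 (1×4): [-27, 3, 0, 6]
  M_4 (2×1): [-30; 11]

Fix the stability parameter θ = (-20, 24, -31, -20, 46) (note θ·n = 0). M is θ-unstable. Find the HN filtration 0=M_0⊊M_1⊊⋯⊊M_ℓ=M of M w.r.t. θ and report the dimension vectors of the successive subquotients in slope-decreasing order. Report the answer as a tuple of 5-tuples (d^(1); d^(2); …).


Barcode: M ≅ I[1,1], I[2,3]^3, I[3,5], I[5,5]. HN layers by μ_θ (4 steps, strictly decreasing):
  μ^(1)=46; μ^(2)=-7/2; μ^(3)=-20; μ^(4)=-31

((0, 0, 0, 0, 2); (0, 3, 3, 0, 0); (1, 0, 0, 1, 0); (0, 0, 1, 0, 0))


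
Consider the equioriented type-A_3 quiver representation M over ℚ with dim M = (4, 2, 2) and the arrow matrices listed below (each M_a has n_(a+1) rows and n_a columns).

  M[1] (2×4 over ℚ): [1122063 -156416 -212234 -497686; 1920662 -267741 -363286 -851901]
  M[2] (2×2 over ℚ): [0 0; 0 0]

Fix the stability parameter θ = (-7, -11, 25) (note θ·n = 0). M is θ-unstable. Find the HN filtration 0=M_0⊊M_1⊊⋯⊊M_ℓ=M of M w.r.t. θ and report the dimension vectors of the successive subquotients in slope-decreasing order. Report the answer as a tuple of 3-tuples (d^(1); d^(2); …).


Interval decomposition of M: I[1,1]^2, I[1,2]^2, I[3,3]^2.
HN type (ℓ=3): μ^(1)=25; μ^(2)=-7; μ^(3)=-9

((0, 0, 2); (2, 0, 0); (2, 2, 0))


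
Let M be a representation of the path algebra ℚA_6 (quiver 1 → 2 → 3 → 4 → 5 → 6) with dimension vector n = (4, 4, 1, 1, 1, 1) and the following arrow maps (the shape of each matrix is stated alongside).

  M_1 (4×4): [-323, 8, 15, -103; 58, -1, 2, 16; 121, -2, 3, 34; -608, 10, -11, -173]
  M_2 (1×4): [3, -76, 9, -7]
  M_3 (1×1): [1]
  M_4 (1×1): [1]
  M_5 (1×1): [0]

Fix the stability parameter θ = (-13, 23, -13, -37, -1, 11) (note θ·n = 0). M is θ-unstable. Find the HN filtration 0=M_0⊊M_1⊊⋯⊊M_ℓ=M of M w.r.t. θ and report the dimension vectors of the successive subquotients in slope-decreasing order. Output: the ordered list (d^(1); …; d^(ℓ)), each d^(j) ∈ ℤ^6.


Via rank(M_{q-1}∘⋯∘M_p): M ≅ I[1,2]^3, I[1,5], I[6,6].
μ_θ-semistable layers: μ^(1)=23; μ^(2)=11; μ^(3)=-1; μ^(4)=-9; μ^(5)=-13

((0, 3, 0, 0, 0, 0); (0, 0, 0, 0, 0, 1); (0, 0, 0, 0, 1, 0); (0, 1, 1, 1, 0, 0); (4, 0, 0, 0, 0, 0))
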